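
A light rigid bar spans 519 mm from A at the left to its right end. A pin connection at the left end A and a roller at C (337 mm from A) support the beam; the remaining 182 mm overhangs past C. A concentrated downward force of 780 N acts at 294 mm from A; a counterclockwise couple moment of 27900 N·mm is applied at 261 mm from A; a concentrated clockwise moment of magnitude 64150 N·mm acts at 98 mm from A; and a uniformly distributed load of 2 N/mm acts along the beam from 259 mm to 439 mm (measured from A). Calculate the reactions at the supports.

Resultant of the distributed load: 2 × 180 = 360 N at 349 mm from A.
Taking moments about A: C_y·337 − 780·294 + 27900 − 64150 − (2·180)·349 = 0 → C_y = 391210/337 = 1160.86 ≈ 1161 N.
ΣF_y = 0: A_y + 1160.86 − 780 − 2·180 = 0 → A_y = -20.86 N.
ΣF_x = 0: no horizontal applied forces, so A_x = 0.

A_x = 0, A_y = -20.86 N, C_y = 1161 N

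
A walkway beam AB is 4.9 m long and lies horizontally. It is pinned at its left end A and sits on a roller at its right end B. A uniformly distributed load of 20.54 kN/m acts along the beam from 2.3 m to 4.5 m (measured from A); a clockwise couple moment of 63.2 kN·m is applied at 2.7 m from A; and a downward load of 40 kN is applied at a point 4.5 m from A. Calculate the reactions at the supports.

Resultant of the distributed load: 20.54 × 2.2 = 45.188 kN at 3.4 m from A.
Moments about A: B_y·4.9 − (20.54·2.2)·3.4 − 63.2 − 40·4.5 = 0 → B_y = 396.8392/4.9 = 80.9876 ≈ 80.99 kN.
ΣF_y = 0: A_y + 80.9876 − 20.54·2.2 − 40 = 0 → A_y = 4.200 kN.
ΣF_x = 0: no horizontal applied forces, so A_x = 0.

A_x = 0, A_y = 4.200 kN, B_y = 80.99 kN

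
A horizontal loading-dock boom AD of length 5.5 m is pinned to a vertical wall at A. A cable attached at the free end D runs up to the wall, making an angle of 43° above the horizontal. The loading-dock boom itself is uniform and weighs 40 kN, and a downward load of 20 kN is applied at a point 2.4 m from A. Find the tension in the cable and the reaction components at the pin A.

T = 42.12 kN, A_x = 30.81 kN, A_y = 31.27 kN

ΣM about A: T·sin43°·5.5 − 40·2.75 − 20·2.4 = 0 → T = 158/(5.5·0.681998) = 42.1222 ≈ 42.12 kN.
ΣF_x = 0: A_x − T·cos43° = 0 → A_x = 42.1222 × 0.731354 = 30.81 kN.
ΣF_y = 0: A_y + T·sin43° − 40 − 20 = 0 → A_y = 60 − 42.1222 × 0.681998 = 31.27 kN.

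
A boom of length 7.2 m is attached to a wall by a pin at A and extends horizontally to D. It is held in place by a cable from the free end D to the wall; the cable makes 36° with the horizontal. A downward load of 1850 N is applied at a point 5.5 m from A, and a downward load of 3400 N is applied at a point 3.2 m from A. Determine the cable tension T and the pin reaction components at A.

ΣM about A: T·sin36°·7.2 − 1850·5.5 − 3400·3.2 = 0 → T = 21055/(7.2·0.587785) = 4975.13 ≈ 4975 N.
ΣF_x = 0: A_x − T·cos36° = 0 → A_x = 4975.13 × 0.809017 = 4025 N.
ΣF_y = 0: A_y + T·sin36° − 1850 − 3400 = 0 → A_y = 5250 − 4975.13 × 0.587785 = 2326 N.

T = 4975 N, A_x = 4025 N, A_y = 2326 N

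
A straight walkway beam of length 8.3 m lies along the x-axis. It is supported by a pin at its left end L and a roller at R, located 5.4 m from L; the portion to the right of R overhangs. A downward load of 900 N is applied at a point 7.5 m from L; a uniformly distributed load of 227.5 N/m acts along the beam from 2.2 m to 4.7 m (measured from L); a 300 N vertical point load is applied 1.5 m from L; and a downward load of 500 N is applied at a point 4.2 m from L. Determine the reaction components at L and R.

Resultant of the distributed load: 227.5 × 2.5 = 568.75 N at 3.45 m from L.
Taking moments about L: R_y·5.4 − 900·7.5 − (227.5·2.5)·3.45 − 300·1.5 − 500·4.2 = 0 → R_y = 11262.1875/5.4 = 2085.59 ≈ 2086 N.
ΣF_y = 0: L_y + 2085.59 − 900 − 227.5·2.5 − 300 − 500 = 0 → L_y = 183.2 N.
ΣF_x = 0: no horizontal applied forces, so L_x = 0.

L_x = 0, L_y = 183.2 N, R_y = 2086 N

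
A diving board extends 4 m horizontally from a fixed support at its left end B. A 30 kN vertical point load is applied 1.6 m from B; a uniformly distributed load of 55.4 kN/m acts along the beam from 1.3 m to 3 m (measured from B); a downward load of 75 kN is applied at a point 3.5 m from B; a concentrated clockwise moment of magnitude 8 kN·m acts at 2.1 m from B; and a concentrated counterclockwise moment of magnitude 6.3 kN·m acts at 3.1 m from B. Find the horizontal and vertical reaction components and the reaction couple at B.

Resultant of the distributed load: 55.4 × 1.7 = 94.18 kN at 2.15 m from B.
ΣF_x = 0: B_x = 0.
ΣF_y = 0: B_y − 30 − 55.4·1.7 − 75 = 0 → B_y = 199.2 kN.
ΣM about B: M_B − 30·1.6 − (55.4·1.7)·2.15 − 75·3.5 − 8 + 6.3 = 0 → M_B = 514.7 kN·m.

B_x = 0, B_y = 199.2 kN, M_B = 514.7 kN·m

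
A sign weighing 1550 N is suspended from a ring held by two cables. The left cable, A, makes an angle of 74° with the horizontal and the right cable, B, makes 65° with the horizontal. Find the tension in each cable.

ΣF_x = 0: −T_A·cos74° + T_B·cos65° = 0 → T_B = 0.652214·T_A.
ΣF_y = 0: T_A·sin74° + T_B·sin65° = 1550.
Substitute: T_A·(0.961262 + 0.652214·0.906308) = 1550 → T_A = 998.474 ≈ 998.5 N.
Then T_B = 0.652214 × 998.474 = 651.2 N.

T_A = 998.5 N, T_B = 651.2 N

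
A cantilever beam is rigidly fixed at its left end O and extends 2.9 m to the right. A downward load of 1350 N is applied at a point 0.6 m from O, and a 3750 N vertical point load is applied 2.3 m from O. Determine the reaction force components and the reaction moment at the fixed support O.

O_x = 0, O_y = 5100 N, M_O = 9435 N·m

ΣF_x = 0: O_x = 0.
ΣF_y = 0: O_y − 1350 − 3750 = 0 → O_y = 5100 N.
ΣM about O: M_O − 1350·0.6 − 3750·2.3 = 0 → M_O = 9435 N·m.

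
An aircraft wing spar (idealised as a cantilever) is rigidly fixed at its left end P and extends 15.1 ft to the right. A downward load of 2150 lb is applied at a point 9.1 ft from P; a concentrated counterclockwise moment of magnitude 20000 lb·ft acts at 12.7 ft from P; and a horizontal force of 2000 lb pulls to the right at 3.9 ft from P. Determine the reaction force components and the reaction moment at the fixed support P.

P_x = -2000 lb, P_y = 2150 lb, M_P = -435.0 lb·ft

ΣF_x = 0: P_x + 2000 = 0 → P_x = -2000 lb.
ΣF_y = 0: P_y − 2150 = 0 → P_y = 2150 lb.
ΣM about P: M_P − 2150·9.1 + 20000 = 0 → M_P = -435.0 lb·ft.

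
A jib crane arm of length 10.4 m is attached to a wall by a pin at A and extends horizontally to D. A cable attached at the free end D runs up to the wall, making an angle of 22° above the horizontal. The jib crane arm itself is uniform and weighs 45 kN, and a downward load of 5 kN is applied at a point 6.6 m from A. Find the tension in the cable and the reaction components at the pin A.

ΣM about A: T·sin22°·10.4 − 45·5.2 − 5·6.6 = 0 → T = 267/(10.4·0.374607) = 68.5334 ≈ 68.53 kN.
ΣF_x = 0: A_x − T·cos22° = 0 → A_x = 68.5334 × 0.927184 = 63.54 kN.
ΣF_y = 0: A_y + T·sin22° − 45 − 5 = 0 → A_y = 50 − 68.5334 × 0.374607 = 24.33 kN.

T = 68.53 kN, A_x = 63.54 kN, A_y = 24.33 kN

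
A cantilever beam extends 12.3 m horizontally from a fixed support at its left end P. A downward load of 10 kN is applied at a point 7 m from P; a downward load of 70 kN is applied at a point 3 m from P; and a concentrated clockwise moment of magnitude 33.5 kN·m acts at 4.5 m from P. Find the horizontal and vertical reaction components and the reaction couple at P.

P_x = 0, P_y = 80.00 kN, M_P = 313.5 kN·m

ΣF_x = 0: P_x = 0.
ΣF_y = 0: P_y − 10 − 70 = 0 → P_y = 80.00 kN.
ΣM about P: M_P − 10·7 − 70·3 − 33.5 = 0 → M_P = 313.5 kN·m.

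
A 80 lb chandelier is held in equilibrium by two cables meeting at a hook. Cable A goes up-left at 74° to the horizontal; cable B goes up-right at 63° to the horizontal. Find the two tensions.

T_A = 53.25 lb, T_B = 32.33 lb

ΣF_x = 0: −T_A·cos74° + T_B·cos63° = 0 → T_B = 0.607143·T_A.
ΣF_y = 0: T_A·sin74° + T_B·sin63° = 80.
Substitute: T_A·(0.961262 + 0.607143·0.891007) = 80 → T_A = 53.2541 ≈ 53.25 lb.
Then T_B = 0.607143 × 53.2541 = 32.33 lb.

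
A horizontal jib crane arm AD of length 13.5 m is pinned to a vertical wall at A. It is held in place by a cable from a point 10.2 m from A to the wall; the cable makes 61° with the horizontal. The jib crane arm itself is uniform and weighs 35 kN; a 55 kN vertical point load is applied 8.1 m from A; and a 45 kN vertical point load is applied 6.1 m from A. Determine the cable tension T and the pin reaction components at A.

T = 107.2 kN, A_x = 51.97 kN, A_y = 41.25 kN

ΣM about A: T·sin61°·10.2 − 35·6.75 − 55·8.1 − 45·6.1 = 0 → T = 956.25/(10.2·0.87462) = 107.189 ≈ 107.2 kN.
ΣF_x = 0: A_x − T·cos61° = 0 → A_x = 107.189 × 0.48481 = 51.97 kN.
ΣF_y = 0: A_y + T·sin61° − 35 − 55 − 45 = 0 → A_y = 135 − 107.189 × 0.87462 = 41.25 kN.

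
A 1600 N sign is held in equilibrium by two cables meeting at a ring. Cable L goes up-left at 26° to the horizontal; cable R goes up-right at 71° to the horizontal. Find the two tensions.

ΣF_x = 0: −T_L·cos26° + T_R·cos71° = 0 → T_R = 2.76069·T_L.
ΣF_y = 0: T_L·sin26° + T_R·sin71° = 1600.
Substitute: T_L·(0.438371 + 2.76069·0.945519) = 1600 → T_L = 524.821 ≈ 524.8 N.
Then T_R = 2.76069 × 524.821 = 1449 N.

T_L = 524.8 N, T_R = 1449 N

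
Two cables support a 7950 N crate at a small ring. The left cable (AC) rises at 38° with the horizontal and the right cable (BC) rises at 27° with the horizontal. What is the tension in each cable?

ΣF_x = 0: −T_AC·cos38° + T_BC·cos27° = 0 → T_BC = 0.884405·T_AC.
ΣF_y = 0: T_AC·sin38° + T_BC·sin27° = 7950.
Substitute: T_AC·(0.615661 + 0.884405·0.45399) = 7950 → T_AC = 7815.79 ≈ 7816 N.
Then T_BC = 0.884405 × 7815.79 = 6912 N.

T_AC = 7816 N, T_BC = 6912 N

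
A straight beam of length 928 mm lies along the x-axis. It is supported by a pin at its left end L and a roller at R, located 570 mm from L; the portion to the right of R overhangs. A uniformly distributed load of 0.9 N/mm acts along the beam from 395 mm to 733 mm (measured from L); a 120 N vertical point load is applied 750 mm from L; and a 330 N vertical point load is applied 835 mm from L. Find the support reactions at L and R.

Resultant of the distributed load: 0.9 × 338 = 304.2 N at 564 mm from L.
Moments about L: R_y·570 − (0.9·338)·564 − 120·750 − 330·835 = 0 → R_y = 537118.8/570 = 942.314 ≈ 942.3 N.
ΣF_y = 0: L_y + 942.314 − 0.9·338 − 120 − 330 = 0 → L_y = -188.1 N.
ΣF_x = 0: no horizontal applied forces, so L_x = 0.

L_x = 0, L_y = -188.1 N, R_y = 942.3 N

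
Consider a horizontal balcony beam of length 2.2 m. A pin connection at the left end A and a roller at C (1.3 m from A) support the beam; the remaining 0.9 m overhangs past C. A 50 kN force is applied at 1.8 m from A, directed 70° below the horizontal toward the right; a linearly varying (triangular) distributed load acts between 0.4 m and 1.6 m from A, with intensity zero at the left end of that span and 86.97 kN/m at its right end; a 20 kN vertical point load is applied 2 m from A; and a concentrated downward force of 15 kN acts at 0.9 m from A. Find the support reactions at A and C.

A_x = -17.10 kN, A_y = -20.21 kN, C_y = 154.4 kN

Resultant of the triangular load: ½ × 86.97 × 1.2 = 52.182 kN, acting at 1.2 m from A (one-third of the span from the peak).
ΣM about A: C_y·1.3 − 50·sin70°·1.8 − (½·86.97·1.2)·1.2 − 20·2 − 15·0.9 = 0 → C_y = 200.691/1.3 = 154.378 ≈ 154.4 kN.
ΣF_y = 0: A_y + 154.378 − 50·sin70° − ½·86.97·1.2 − 20 − 15 = 0 → A_y = -20.21 kN.
ΣF_x = 0: A_x + 50·cos70° = 0 → A_x = -17.10 kN.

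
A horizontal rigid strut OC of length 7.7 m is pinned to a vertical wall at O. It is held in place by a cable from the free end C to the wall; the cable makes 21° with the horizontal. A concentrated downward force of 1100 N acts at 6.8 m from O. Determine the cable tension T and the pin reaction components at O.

ΣM about O: T·sin21°·7.7 − 1100·6.8 = 0 → T = 7480/(7.7·0.358368) = 2710.7 ≈ 2711 N.
ΣF_x = 0: O_x − T·cos21° = 0 → O_x = 2710.7 × 0.93358 = 2531 N.
ΣF_y = 0: O_y + T·sin21° − 1100 = 0 → O_y = 1100 − 2710.7 × 0.358368 = 128.6 N.

T = 2711 N, O_x = 2531 N, O_y = 128.6 N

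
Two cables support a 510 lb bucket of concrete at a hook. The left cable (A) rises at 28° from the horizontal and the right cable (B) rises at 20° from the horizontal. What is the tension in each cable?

ΣF_x = 0: −T_A·cos28° + T_B·cos20° = 0 → T_B = 0.939613·T_A.
ΣF_y = 0: T_A·sin28° + T_B·sin20° = 510.
Substitute: T_A·(0.469472 + 0.939613·0.34202) = 510 → T_A = 644.885 ≈ 644.9 lb.
Then T_B = 0.939613 × 644.885 = 605.9 lb.

T_A = 644.9 lb, T_B = 605.9 lb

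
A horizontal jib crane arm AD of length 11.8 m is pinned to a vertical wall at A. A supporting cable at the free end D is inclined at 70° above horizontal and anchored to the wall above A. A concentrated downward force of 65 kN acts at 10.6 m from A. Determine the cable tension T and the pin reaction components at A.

ΣM about A: T·sin70°·11.8 − 65·10.6 = 0 → T = 689/(11.8·0.939693) = 62.1371 ≈ 62.14 kN.
ΣF_x = 0: A_x − T·cos70° = 0 → A_x = 62.1371 × 0.34202 = 21.25 kN.
ΣF_y = 0: A_y + T·sin70° − 65 = 0 → A_y = 65 − 62.1371 × 0.939693 = 6.610 kN.

T = 62.14 kN, A_x = 21.25 kN, A_y = 6.610 kN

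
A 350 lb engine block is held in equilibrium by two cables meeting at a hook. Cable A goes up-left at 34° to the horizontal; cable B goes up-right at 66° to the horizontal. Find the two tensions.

T_A = 144.6 lb, T_B = 294.6 lb

ΣF_x = 0: −T_A·cos34° + T_B·cos66° = 0 → T_B = 2.03827·T_A.
ΣF_y = 0: T_A·sin34° + T_B·sin66° = 350.
Substitute: T_A·(0.559193 + 2.03827·0.913545) = 350 → T_A = 144.554 ≈ 144.6 lb.
Then T_B = 2.03827 × 144.554 = 294.6 lb.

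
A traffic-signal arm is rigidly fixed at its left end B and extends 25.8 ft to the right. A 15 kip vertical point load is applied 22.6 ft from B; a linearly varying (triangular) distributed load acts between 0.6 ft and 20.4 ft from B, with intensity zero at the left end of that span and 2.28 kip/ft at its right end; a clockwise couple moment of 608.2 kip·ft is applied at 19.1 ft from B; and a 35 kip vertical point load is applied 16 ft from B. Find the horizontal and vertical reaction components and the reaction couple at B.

B_x = 0, B_y = 72.57 kip, M_B = 1819 kip·ft

Resultant of the triangular load: ½ × 2.28 × 19.8 = 22.572 kip, acting at 13.8 ft from B (one-third of the span from the peak).
ΣF_x = 0: B_x = 0.
ΣF_y = 0: B_y − 15 − ½·2.28·19.8 − 35 = 0 → B_y = 72.57 kip.
ΣM about B: M_B − 15·22.6 − (½·2.28·19.8)·13.8 − 608.2 − 35·16 = 0 → M_B = 1819 kip·ft.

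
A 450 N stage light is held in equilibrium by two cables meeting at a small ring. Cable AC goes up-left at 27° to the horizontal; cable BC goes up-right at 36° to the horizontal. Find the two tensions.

ΣF_x = 0: −T_AC·cos27° + T_BC·cos36° = 0 → T_BC = 1.10134·T_AC.
ΣF_y = 0: T_AC·sin27° + T_BC·sin36° = 450.
Substitute: T_AC·(0.45399 + 1.10134·0.587785) = 450 → T_AC = 408.593 ≈ 408.6 N.
Then T_BC = 1.10134 × 408.593 = 450.0 N.

T_AC = 408.6 N, T_BC = 450.0 N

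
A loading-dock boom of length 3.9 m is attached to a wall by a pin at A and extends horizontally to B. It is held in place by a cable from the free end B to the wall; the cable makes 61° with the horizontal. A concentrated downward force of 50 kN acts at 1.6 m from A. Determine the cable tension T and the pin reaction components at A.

T = 23.45 kN, A_x = 11.37 kN, A_y = 29.49 kN

ΣM about A: T·sin61°·3.9 − 50·1.6 = 0 → T = 80/(3.9·0.87462) = 23.4534 ≈ 23.45 kN.
ΣF_x = 0: A_x − T·cos61° = 0 → A_x = 23.4534 × 0.48481 = 11.37 kN.
ΣF_y = 0: A_y + T·sin61° − 50 = 0 → A_y = 50 − 23.4534 × 0.87462 = 29.49 kN.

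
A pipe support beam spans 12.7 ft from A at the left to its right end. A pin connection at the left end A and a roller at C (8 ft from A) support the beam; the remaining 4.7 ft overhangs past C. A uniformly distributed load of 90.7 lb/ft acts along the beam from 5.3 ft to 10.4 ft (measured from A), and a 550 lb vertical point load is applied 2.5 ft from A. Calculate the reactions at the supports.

A_x = 0, A_y = 386.8 lb, C_y = 625.8 lb

Resultant of the distributed load: 90.7 × 5.1 = 462.57 lb at 7.85 ft from A.
Taking moments about A: C_y·8 − (90.7·5.1)·7.85 − 550·2.5 = 0 → C_y = 5006.1745/8 = 625.772 ≈ 625.8 lb.
ΣF_y = 0: A_y + 625.772 − 90.7·5.1 − 550 = 0 → A_y = 386.8 lb.
ΣF_x = 0: no horizontal applied forces, so A_x = 0.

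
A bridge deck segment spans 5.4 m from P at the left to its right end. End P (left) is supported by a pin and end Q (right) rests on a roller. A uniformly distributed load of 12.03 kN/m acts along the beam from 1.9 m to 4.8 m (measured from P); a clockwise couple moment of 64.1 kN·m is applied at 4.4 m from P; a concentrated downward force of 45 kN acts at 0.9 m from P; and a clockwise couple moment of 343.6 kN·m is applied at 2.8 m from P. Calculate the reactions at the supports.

P_x = 0, P_y = -24.76 kN, Q_y = 104.6 kN

Resultant of the distributed load: 12.03 × 2.9 = 34.887 kN at 3.35 m from P.
Taking moments about P: Q_y·5.4 − (12.03·2.9)·3.35 − 64.1 − 45·0.9 − 343.6 = 0 → Q_y = 565.07145/5.4 = 104.643 ≈ 104.6 kN.
ΣF_y = 0: P_y + 104.643 − 12.03·2.9 − 45 = 0 → P_y = -24.76 kN.
ΣF_x = 0: no horizontal applied forces, so P_x = 0.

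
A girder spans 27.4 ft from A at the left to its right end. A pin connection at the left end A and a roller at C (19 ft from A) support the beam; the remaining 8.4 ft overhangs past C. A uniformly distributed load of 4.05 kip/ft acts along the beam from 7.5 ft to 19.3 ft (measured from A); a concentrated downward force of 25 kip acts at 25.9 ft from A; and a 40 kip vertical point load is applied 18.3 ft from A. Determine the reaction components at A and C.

Resultant of the distributed load: 4.05 × 11.8 = 47.79 kip at 13.4 ft from A.
Moments about A: C_y·19 − (4.05·11.8)·13.4 − 25·25.9 − 40·18.3 = 0 → C_y = 2019.886/19 = 106.31 ≈ 106.3 kip.
ΣF_y = 0: A_y + 106.31 − 4.05·11.8 − 25 − 40 = 0 → A_y = 6.480 kip.
ΣF_x = 0: no horizontal applied forces, so A_x = 0.

A_x = 0, A_y = 6.480 kip, C_y = 106.3 kip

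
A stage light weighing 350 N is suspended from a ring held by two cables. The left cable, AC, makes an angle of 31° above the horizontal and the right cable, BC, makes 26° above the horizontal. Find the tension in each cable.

T_AC = 375.1 N, T_BC = 357.7 N

ΣF_x = 0: −T_AC·cos31° + T_BC·cos26° = 0 → T_BC = 0.953686·T_AC.
ΣF_y = 0: T_AC·sin31° + T_BC·sin26° = 350.
Substitute: T_AC·(0.515038 + 0.953686·0.438371) = 350 → T_AC = 375.091 ≈ 375.1 N.
Then T_BC = 0.953686 × 375.091 = 357.7 N.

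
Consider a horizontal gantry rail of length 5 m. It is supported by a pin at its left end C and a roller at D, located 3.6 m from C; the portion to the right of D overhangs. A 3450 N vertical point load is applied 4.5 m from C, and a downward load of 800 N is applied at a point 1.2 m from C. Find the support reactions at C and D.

C_x = 0, C_y = -329.2 N, D_y = 4579 N

Moments about C: D_y·3.6 − 3450·4.5 − 800·1.2 = 0 → D_y = 16485/3.6 = 4579.17 ≈ 4579 N.
ΣF_y = 0: C_y + 4579.17 − 3450 − 800 = 0 → C_y = -329.2 N.
ΣF_x = 0: no horizontal applied forces, so C_x = 0.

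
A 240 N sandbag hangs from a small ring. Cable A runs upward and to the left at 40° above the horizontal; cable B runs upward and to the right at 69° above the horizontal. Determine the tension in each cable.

T_A = 90.96 N, T_B = 194.4 N

ΣF_x = 0: −T_A·cos40° + T_B·cos69° = 0 → T_B = 2.13759·T_A.
ΣF_y = 0: T_A·sin40° + T_B·sin69° = 240.
Substitute: T_A·(0.642788 + 2.13759·0.93358) = 240 → T_A = 90.9642 ≈ 90.96 N.
Then T_B = 2.13759 × 90.9642 = 194.4 N.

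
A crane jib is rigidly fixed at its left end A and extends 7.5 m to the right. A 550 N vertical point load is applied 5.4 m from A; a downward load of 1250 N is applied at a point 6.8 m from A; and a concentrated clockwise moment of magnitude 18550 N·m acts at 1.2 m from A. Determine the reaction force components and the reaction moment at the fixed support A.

A_x = 0, A_y = 1800 N, M_A = 30020 N·m

ΣF_x = 0: A_x = 0.
ΣF_y = 0: A_y − 550 − 1250 = 0 → A_y = 1800 N.
ΣM about A: M_A − 550·5.4 − 1250·6.8 − 18550 = 0 → M_A = 30020 N·m.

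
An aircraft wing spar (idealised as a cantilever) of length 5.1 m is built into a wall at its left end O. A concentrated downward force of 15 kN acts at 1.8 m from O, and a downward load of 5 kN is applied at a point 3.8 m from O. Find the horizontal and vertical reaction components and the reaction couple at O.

ΣF_x = 0: O_x = 0.
ΣF_y = 0: O_y − 15 − 5 = 0 → O_y = 20.00 kN.
ΣM about O: M_O − 15·1.8 − 5·3.8 = 0 → M_O = 46.00 kN·m.

O_x = 0, O_y = 20.00 kN, M_O = 46.00 kN·m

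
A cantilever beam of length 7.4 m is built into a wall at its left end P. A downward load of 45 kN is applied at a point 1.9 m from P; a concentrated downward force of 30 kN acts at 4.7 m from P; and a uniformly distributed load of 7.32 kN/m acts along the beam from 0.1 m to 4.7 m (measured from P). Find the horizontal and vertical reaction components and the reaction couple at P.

P_x = 0, P_y = 108.7 kN, M_P = 307.3 kN·m

Resultant of the distributed load: 7.32 × 4.6 = 33.672 kN at 2.4 m from P.
ΣF_x = 0: P_x = 0.
ΣF_y = 0: P_y − 45 − 30 − 7.32·4.6 = 0 → P_y = 108.7 kN.
ΣM about P: M_P − 45·1.9 − 30·4.7 − (7.32·4.6)·2.4 = 0 → M_P = 307.3 kN·m.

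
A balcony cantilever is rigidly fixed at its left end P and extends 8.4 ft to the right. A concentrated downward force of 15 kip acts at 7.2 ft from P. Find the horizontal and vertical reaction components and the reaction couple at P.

ΣF_x = 0: P_x = 0.
ΣF_y = 0: P_y − 15 = 0 → P_y = 15.00 kip.
ΣM about P: M_P − 15·7.2 = 0 → M_P = 108.0 kip·ft.

P_x = 0, P_y = 15.00 kip, M_P = 108.0 kip·ft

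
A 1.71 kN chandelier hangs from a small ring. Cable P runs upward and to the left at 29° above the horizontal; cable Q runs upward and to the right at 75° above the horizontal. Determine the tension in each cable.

T_P = 0.4561 kN, T_Q = 1.541 kN

ΣF_x = 0: −T_P·cos29° + T_Q·cos75° = 0 → T_Q = 3.37927·T_P.
ΣF_y = 0: T_P·sin29° + T_Q·sin75° = 1.71.
Substitute: T_P·(0.48481 + 3.37927·0.965926) = 1.71 → T_P = 0.45613 ≈ 0.4561 kN.
Then T_Q = 3.37927 × 0.45613 = 1.541 kN.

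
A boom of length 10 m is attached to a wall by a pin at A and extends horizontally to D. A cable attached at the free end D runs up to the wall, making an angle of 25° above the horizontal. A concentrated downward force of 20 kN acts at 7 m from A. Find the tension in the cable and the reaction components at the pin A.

T = 33.13 kN, A_x = 30.02 kN, A_y = 6.000 kN

ΣM about A: T·sin25°·10 − 20·7 = 0 → T = 140/(10·0.422618) = 33.1268 ≈ 33.13 kN.
ΣF_x = 0: A_x − T·cos25° = 0 → A_x = 33.1268 × 0.906308 = 30.02 kN.
ΣF_y = 0: A_y + T·sin25° − 20 = 0 → A_y = 20 − 33.1268 × 0.422618 = 6.000 kN.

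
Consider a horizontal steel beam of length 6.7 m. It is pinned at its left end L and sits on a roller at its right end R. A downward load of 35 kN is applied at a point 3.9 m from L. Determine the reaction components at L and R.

L_x = 0, L_y = 14.63 kN, R_y = 20.37 kN

Taking moments about L: R_y·6.7 − 35·3.9 = 0 → R_y = 136.5/6.7 = 20.3731 ≈ 20.37 kN.
ΣF_y = 0: L_y + 20.3731 − 35 = 0 → L_y = 14.63 kN.
ΣF_x = 0: no horizontal applied forces, so L_x = 0.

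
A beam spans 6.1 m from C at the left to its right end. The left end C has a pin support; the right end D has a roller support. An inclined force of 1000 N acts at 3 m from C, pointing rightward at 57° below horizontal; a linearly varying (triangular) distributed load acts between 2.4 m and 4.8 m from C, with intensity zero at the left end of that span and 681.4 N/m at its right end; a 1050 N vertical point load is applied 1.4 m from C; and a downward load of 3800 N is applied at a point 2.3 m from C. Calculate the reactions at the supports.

Resultant of the triangular load: ½ × 681.4 × 2.4 = 817.68 N, acting at 4 m from C (one-third of the span from the peak).
Moments about C: D_y·6.1 − 1000·sin57°·3 − (½·681.4·2.4)·4 − 1050·1.4 − 3800·2.3 = 0 → D_y = 15996.7/6.1 = 2622.41 ≈ 2622 N.
ΣF_y = 0: C_y + 2622.41 − 1000·sin57° − ½·681.4·2.4 − 1050 − 3800 = 0 → C_y = 3884 N.
ΣF_x = 0: C_x + 1000·cos57° = 0 → C_x = -544.6 N.

C_x = -544.6 N, C_y = 3884 N, D_y = 2622 N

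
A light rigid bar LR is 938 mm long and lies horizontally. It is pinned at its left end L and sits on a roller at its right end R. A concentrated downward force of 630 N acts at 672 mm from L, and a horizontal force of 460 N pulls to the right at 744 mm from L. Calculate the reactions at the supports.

L_x = -460.0 N, L_y = 178.7 N, R_y = 451.3 N

ΣM about L: R_y·938 − 630·672 = 0 → R_y = 423360/938 = 451.343 ≈ 451.3 N.
ΣF_y = 0: L_y + 451.343 − 630 = 0 → L_y = 178.7 N.
ΣF_x = 0: L_x + 460 = 0 → L_x = -460.0 N.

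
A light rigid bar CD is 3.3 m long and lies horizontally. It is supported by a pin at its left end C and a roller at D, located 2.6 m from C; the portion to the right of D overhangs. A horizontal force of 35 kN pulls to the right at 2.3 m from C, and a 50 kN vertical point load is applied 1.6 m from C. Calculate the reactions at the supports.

Taking moments about C: D_y·2.6 − 50·1.6 = 0 → D_y = 80/2.6 = 30.7692 ≈ 30.77 kN.
ΣF_y = 0: C_y + 30.7692 − 50 = 0 → C_y = 19.23 kN.
ΣF_x = 0: C_x + 35 = 0 → C_x = -35.00 kN.

C_x = -35.00 kN, C_y = 19.23 kN, D_y = 30.77 kN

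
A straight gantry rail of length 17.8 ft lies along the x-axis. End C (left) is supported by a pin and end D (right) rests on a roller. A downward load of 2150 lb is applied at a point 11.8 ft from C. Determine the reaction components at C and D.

C_x = 0, C_y = 724.7 lb, D_y = 1425 lb

Moments about C: D_y·17.8 − 2150·11.8 = 0 → D_y = 25370/17.8 = 1425.28 ≈ 1425 lb.
ΣF_y = 0: C_y + 1425.28 − 2150 = 0 → C_y = 724.7 lb.
ΣF_x = 0: no horizontal applied forces, so C_x = 0.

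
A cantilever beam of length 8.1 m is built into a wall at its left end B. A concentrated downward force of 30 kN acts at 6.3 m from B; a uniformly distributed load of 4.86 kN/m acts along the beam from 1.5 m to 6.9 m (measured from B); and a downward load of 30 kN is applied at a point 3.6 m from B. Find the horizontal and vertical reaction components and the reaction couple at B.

Resultant of the distributed load: 4.86 × 5.4 = 26.244 kN at 4.2 m from B.
ΣF_x = 0: B_x = 0.
ΣF_y = 0: B_y − 30 − 4.86·5.4 − 30 = 0 → B_y = 86.24 kN.
ΣM about B: M_B − 30·6.3 − (4.86·5.4)·4.2 − 30·3.6 = 0 → M_B = 407.2 kN·m.

B_x = 0, B_y = 86.24 kN, M_B = 407.2 kN·m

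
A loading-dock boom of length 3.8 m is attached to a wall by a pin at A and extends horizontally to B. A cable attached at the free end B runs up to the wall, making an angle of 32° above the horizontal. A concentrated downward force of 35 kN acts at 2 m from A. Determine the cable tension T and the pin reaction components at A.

ΣM about A: T·sin32°·3.8 − 35·2 = 0 → T = 70/(3.8·0.529919) = 34.762 ≈ 34.76 kN.
ΣF_x = 0: A_x − T·cos32° = 0 → A_x = 34.762 × 0.848048 = 29.48 kN.
ΣF_y = 0: A_y + T·sin32° − 35 = 0 → A_y = 35 − 34.762 × 0.529919 = 16.58 kN.

T = 34.76 kN, A_x = 29.48 kN, A_y = 16.58 kN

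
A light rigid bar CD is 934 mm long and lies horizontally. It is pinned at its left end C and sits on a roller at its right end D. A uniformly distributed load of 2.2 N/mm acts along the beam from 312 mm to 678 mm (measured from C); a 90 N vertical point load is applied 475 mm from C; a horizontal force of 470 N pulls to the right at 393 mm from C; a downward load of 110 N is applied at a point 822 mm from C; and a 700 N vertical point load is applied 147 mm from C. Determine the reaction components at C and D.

Resultant of the distributed load: 2.2 × 366 = 805.2 N at 495 mm from C.
Moments about C: D_y·934 − (2.2·366)·495 − 90·475 − 110·822 − 700·147 = 0 → D_y = 634644/934 = 679.49 ≈ 679.5 N.
ΣF_y = 0: C_y + 679.49 − 2.2·366 − 90 − 110 − 700 = 0 → C_y = 1026 N.
ΣF_x = 0: C_x + 470 = 0 → C_x = -470.0 N.

C_x = -470.0 N, C_y = 1026 N, D_y = 679.5 N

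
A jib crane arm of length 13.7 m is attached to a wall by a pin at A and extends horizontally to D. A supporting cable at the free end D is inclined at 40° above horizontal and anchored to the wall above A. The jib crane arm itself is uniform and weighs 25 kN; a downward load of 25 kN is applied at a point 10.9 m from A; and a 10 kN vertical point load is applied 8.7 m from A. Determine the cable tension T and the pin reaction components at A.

ΣM about A: T·sin40°·13.7 − 25·6.85 − 25·10.9 − 10·8.7 = 0 → T = 530.75/(13.7·0.642788) = 60.2701 ≈ 60.27 kN.
ΣF_x = 0: A_x − T·cos40° = 0 → A_x = 60.2701 × 0.766044 = 46.17 kN.
ΣF_y = 0: A_y + T·sin40° − 25 − 25 − 10 = 0 → A_y = 60 − 60.2701 × 0.642788 = 21.26 kN.

T = 60.27 kN, A_x = 46.17 kN, A_y = 21.26 kN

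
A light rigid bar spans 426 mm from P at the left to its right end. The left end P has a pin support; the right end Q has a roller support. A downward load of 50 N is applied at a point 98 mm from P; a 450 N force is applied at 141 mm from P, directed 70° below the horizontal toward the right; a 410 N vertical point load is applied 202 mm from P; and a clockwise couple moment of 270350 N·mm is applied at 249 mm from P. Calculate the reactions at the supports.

P_x = -153.9 N, P_y = -97.64 N, Q_y = 980.5 N

ΣM about P: Q_y·426 − 50·98 − 450·sin70°·141 − 410·202 − 270350 = 0 → Q_y = 417693/426 = 980.5 N.
ΣF_y = 0: P_y + 980.5 − 50 − 450·sin70° − 410 = 0 → P_y = -97.64 N.
ΣF_x = 0: P_x + 450·cos70° = 0 → P_x = -153.9 N.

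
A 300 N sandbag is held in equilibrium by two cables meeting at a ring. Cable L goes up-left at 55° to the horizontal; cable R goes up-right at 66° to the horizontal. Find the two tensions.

ΣF_x = 0: −T_L·cos55° + T_R·cos66° = 0 → T_R = 1.41019·T_L.
ΣF_y = 0: T_L·sin55° + T_R·sin66° = 300.
Substitute: T_L·(0.819152 + 1.41019·0.913545) = 300 → T_L = 142.354 ≈ 142.4 N.
Then T_R = 1.41019 × 142.354 = 200.7 N.

T_L = 142.4 N, T_R = 200.7 N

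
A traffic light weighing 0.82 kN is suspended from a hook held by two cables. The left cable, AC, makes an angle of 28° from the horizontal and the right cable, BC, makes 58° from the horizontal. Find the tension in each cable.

T_AC = 0.4356 kN, T_BC = 0.7258 kN

ΣF_x = 0: −T_AC·cos28° + T_BC·cos58° = 0 → T_BC = 1.66619·T_AC.
ΣF_y = 0: T_AC·sin28° + T_BC·sin58° = 0.82.
Substitute: T_AC·(0.469472 + 1.66619·0.848048) = 0.82 → T_AC = 0.435595 ≈ 0.4356 kN.
Then T_BC = 1.66619 × 0.435595 = 0.7258 kN.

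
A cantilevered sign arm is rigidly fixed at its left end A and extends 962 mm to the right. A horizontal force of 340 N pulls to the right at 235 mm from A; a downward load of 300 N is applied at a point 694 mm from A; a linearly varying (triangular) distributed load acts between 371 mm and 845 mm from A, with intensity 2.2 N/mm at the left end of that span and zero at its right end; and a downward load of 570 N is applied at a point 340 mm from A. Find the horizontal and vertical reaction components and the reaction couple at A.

Resultant of the triangular load: ½ × 2.2 × 474 = 521.4 N, acting at 529 mm from A (one-third of the span from the peak).
ΣF_x = 0: A_x + 340 = 0 → A_x = -340.0 N.
ΣF_y = 0: A_y − 300 − ½·2.2·474 − 570 = 0 → A_y = 1391 N.
ΣM about A: M_A − 300·694 − (½·2.2·474)·529 − 570·340 = 0 → M_A = 677800 N·mm.

A_x = -340.0 N, A_y = 1391 N, M_A = 677800 N·mm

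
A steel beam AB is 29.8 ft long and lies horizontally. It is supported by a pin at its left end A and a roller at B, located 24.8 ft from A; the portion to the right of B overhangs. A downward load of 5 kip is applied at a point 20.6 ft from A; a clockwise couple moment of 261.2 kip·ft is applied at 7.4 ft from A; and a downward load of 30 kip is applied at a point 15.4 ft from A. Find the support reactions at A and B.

Taking moments about A: B_y·24.8 − 5·20.6 − 261.2 − 30·15.4 = 0 → B_y = 826.2/24.8 = 33.3145 ≈ 33.31 kip.
ΣF_y = 0: A_y + 33.3145 − 5 − 30 = 0 → A_y = 1.685 kip.
ΣF_x = 0: no horizontal applied forces, so A_x = 0.

A_x = 0, A_y = 1.685 kip, B_y = 33.31 kip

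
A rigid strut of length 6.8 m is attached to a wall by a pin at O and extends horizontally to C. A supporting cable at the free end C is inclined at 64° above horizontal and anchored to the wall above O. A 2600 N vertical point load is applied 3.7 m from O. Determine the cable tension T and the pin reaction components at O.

T = 1574 N, O_x = 690.0 N, O_y = 1185 N

ΣM about O: T·sin64°·6.8 − 2600·3.7 = 0 → T = 9620/(6.8·0.898794) = 1574 N.
ΣF_x = 0: O_x − T·cos64° = 0 → O_x = 1574 × 0.438371 = 690.0 N.
ΣF_y = 0: O_y + T·sin64° − 2600 = 0 → O_y = 2600 − 1574 × 0.898794 = 1185 N.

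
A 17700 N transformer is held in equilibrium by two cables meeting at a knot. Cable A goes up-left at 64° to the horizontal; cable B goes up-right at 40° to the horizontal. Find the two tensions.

ΣF_x = 0: −T_A·cos64° + T_B·cos40° = 0 → T_B = 0.572253·T_A.
ΣF_y = 0: T_A·sin64° + T_B·sin40° = 17700.
Substitute: T_A·(0.898794 + 0.572253·0.642788) = 17700 → T_A = 13974.1 ≈ 13970 N.
Then T_B = 0.572253 × 13974.1 = 7997 N.

T_A = 13970 N, T_B = 7997 N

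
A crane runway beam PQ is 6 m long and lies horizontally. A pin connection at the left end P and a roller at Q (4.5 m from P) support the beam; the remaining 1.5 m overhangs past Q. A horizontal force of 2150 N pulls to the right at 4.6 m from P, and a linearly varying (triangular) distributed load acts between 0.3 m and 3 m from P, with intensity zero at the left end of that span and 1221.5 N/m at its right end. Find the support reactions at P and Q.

Resultant of the triangular load: ½ × 1221.5 × 2.7 = 1649.025 N, acting at 2.1 m from P (one-third of the span from the peak).
Taking moments about P: Q_y·4.5 − (½·1221.5·2.7)·2.1 = 0 → Q_y = 3462.9525/4.5 = 769.545 ≈ 769.5 N.
ΣF_y = 0: P_y + 769.545 − ½·1221.5·2.7 = 0 → P_y = 879.5 N.
ΣF_x = 0: P_x + 2150 = 0 → P_x = -2150 N.

P_x = -2150 N, P_y = 879.5 N, Q_y = 769.5 N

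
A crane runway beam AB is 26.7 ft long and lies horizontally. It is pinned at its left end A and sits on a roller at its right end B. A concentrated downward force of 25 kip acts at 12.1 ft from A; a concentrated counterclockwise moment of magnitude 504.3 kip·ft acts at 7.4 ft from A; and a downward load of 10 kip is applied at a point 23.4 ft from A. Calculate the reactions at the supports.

ΣM about A: B_y·26.7 − 25·12.1 + 504.3 − 10·23.4 = 0 → B_y = 32.2/26.7 = 1.20599 ≈ 1.206 kip.
ΣF_y = 0: A_y + 1.20599 − 25 − 10 = 0 → A_y = 33.79 kip.
ΣF_x = 0: no horizontal applied forces, so A_x = 0.

A_x = 0, A_y = 33.79 kip, B_y = 1.206 kip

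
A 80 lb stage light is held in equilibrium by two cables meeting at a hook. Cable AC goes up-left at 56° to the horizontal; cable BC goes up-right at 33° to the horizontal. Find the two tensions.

T_AC = 67.10 lb, T_BC = 44.74 lb

ΣF_x = 0: −T_AC·cos56° + T_BC·cos33° = 0 → T_BC = 0.666761·T_AC.
ΣF_y = 0: T_AC·sin56° + T_BC·sin33° = 80.
Substitute: T_AC·(0.829038 + 0.666761·0.544639) = 80 → T_AC = 67.1038 ≈ 67.10 lb.
Then T_BC = 0.666761 × 67.1038 = 44.74 lb.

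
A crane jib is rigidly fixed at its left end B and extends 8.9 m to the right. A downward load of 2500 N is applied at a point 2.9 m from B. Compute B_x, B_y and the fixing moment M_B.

ΣF_x = 0: B_x = 0.
ΣF_y = 0: B_y − 2500 = 0 → B_y = 2500 N.
ΣM about B: M_B − 2500·2.9 = 0 → M_B = 7250 N·m.

B_x = 0, B_y = 2500 N, M_B = 7250 N·m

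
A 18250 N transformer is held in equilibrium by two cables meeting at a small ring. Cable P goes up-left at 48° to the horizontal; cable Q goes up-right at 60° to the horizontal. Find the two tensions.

ΣF_x = 0: −T_P·cos48° + T_Q·cos60° = 0 → T_Q = 1.33826·T_P.
ΣF_y = 0: T_P·sin48° + T_Q·sin60° = 18250.
Substitute: T_P·(0.743145 + 1.33826·0.866025) = 18250 → T_P = 9594.6 ≈ 9595 N.
Then T_Q = 1.33826 × 9594.6 = 12840 N.

T_P = 9595 N, T_Q = 12840 N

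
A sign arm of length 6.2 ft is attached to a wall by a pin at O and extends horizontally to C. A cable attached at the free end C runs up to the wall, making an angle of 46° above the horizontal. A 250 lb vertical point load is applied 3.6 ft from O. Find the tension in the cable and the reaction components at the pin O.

T = 201.8 lb, O_x = 140.2 lb, O_y = 104.8 lb

ΣM about O: T·sin46°·6.2 − 250·3.6 = 0 → T = 900/(6.2·0.71934) = 201.798 ≈ 201.8 lb.
ΣF_x = 0: O_x − T·cos46° = 0 → O_x = 201.798 × 0.694658 = 140.2 lb.
ΣF_y = 0: O_y + T·sin46° − 250 = 0 → O_y = 250 − 201.798 × 0.71934 = 104.8 lb.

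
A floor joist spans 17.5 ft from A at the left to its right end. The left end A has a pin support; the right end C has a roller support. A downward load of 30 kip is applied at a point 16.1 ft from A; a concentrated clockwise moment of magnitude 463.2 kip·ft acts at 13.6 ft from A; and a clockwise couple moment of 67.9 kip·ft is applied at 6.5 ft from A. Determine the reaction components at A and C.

Moments about A: C_y·17.5 − 30·16.1 − 463.2 − 67.9 = 0 → C_y = 1014.1/17.5 = 57.9486 ≈ 57.95 kip.
ΣF_y = 0: A_y + 57.9486 − 30 = 0 → A_y = -27.95 kip.
ΣF_x = 0: no horizontal applied forces, so A_x = 0.

A_x = 0, A_y = -27.95 kip, C_y = 57.95 kip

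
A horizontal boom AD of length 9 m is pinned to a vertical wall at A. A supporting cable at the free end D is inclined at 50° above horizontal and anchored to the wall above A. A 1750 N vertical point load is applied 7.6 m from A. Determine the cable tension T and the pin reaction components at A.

ΣM about A: T·sin50°·9 − 1750·7.6 = 0 → T = 13300/(9·0.766044) = 1929.1 ≈ 1929 N.
ΣF_x = 0: A_x − T·cos50° = 0 → A_x = 1929.1 × 0.642788 = 1240 N.
ΣF_y = 0: A_y + T·sin50° − 1750 = 0 → A_y = 1750 − 1929.1 × 0.766044 = 272.2 N.

T = 1929 N, A_x = 1240 N, A_y = 272.2 N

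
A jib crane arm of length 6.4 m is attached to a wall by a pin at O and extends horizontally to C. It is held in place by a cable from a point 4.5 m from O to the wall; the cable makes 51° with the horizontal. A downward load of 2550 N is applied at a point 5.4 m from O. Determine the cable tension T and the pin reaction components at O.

T = 3937 N, O_x = 2478 N, O_y = -510.0 N

ΣM about O: T·sin51°·4.5 − 2550·5.4 = 0 → T = 13770/(4.5·0.777146) = 3937.48 ≈ 3937 N.
ΣF_x = 0: O_x − T·cos51° = 0 → O_x = 3937.48 × 0.62932 = 2478 N.
ΣF_y = 0: O_y + T·sin51° − 2550 = 0 → O_y = 2550 − 3937.48 × 0.777146 = -510.0 N.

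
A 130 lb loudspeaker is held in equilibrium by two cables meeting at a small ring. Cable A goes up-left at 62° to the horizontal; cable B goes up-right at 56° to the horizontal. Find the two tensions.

T_A = 82.33 lb, T_B = 69.12 lb

ΣF_x = 0: −T_A·cos62° + T_B·cos56° = 0 → T_B = 0.839552·T_A.
ΣF_y = 0: T_A·sin62° + T_B·sin56° = 130.
Substitute: T_A·(0.882948 + 0.839552·0.829038) = 130 → T_A = 82.3322 ≈ 82.33 lb.
Then T_B = 0.839552 × 82.3322 = 69.12 lb.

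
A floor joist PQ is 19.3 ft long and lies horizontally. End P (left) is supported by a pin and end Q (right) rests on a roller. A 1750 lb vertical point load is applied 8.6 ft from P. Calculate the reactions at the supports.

P_x = 0, P_y = 970.2 lb, Q_y = 779.8 lb

Taking moments about P: Q_y·19.3 − 1750·8.6 = 0 → Q_y = 15050/19.3 = 779.793 ≈ 779.8 lb.
ΣF_y = 0: P_y + 779.793 − 1750 = 0 → P_y = 970.2 lb.
ΣF_x = 0: no horizontal applied forces, so P_x = 0.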